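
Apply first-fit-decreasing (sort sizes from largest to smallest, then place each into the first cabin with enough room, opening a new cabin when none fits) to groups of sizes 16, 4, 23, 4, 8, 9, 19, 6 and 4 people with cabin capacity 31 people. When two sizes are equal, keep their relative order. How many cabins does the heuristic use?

Sorted descending: 23, 19, 16, 9, 8, 6, 4, 4, 4.
  23 → cabin 1 (new)  [load 23/31]
  19 → cabin 2 (new)  [load 19/31]
  16 → cabin 3 (new)  [load 16/31]
  9 → cabin 2  [load 28/31]
  8 → cabin 1  [load 31/31]
  6 → cabin 3  [load 22/31]
  4 → cabin 3  [load 26/31]
  4 → cabin 3  [load 30/31]
  4 → cabin 4 (new)  [load 4/31]
4 cabins opened.

4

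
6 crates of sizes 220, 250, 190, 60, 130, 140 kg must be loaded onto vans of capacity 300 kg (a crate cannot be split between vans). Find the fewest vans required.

4

Total = 250 + 220 + 190 + 140 + 130 + 60 = 990 kg.
Lower bound: ⌈990/300⌉ = 4 vans.
A packing using 4 vans:
  van 1: 250 = 250
  van 2: 220 + 60 = 280
  van 3: 190 = 190
  van 4: 140 + 130 = 270
This matches the lower bound, so 4 is optimal.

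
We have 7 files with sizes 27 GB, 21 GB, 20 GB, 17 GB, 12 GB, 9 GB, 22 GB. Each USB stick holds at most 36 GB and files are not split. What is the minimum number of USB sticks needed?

Total = 27 + 22 + 21 + 20 + 17 + 12 + 9 = 128 GB.
Lower bound: ⌈128/36⌉ = 4 USB sticks.
A packing using 5 USB sticks:
  USB stick 1: 27 + 9 = 36
  USB stick 2: 22 + 12 = 34
  USB stick 3: 21 = 21
  USB stick 4: 20 = 20
  USB stick 5: 17 = 17
No arrangement into 4 USB sticks stays within capacity, so 5 is optimal.

5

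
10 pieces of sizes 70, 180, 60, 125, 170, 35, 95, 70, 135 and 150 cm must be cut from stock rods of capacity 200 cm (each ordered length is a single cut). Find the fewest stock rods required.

6

Total = 180 + 170 + 150 + 135 + 125 + 95 + 70 + 70 + 60 + 35 = 1090 cm.
Lower bound: ⌈1090/200⌉ = 6 stock rods.
A packing using 6 stock rods:
  stock rod 1: 180 = 180
  stock rod 2: 170 = 170
  stock rod 3: 150 + 35 = 185
  stock rod 4: 135 + 60 = 195
  stock rod 5: 125 + 70 = 195
  stock rod 6: 95 + 70 = 165
This matches the lower bound, so 6 is optimal.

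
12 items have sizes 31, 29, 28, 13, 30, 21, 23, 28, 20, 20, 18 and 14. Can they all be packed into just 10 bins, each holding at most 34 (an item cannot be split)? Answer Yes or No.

A valid assignment using 10 bins:
  bin 1: 31 = 31
  bin 2: 30 = 30
  bin 3: 29 = 29
  bin 4: 28 = 28
  bin 5: 28 = 28
  bin 6: 23 = 23
  bin 7: 21 + 13 = 34
  bin 8: 20 + 14 = 34
  bin 9: 20 = 20
  bin 10: 18 = 18
Every load is within 34, so 10 bins suffice.

Yes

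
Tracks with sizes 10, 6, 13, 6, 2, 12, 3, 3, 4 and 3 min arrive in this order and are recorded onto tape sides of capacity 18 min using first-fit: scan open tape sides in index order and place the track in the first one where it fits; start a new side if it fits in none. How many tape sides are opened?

  10 → side 1 (new)  [load 10/18]
  6 → side 1  [load 16/18]
  13 → side 2 (new)  [load 13/18]
  6 → side 3 (new)  [load 6/18]
  2 → side 1  [load 18/18]
  12 → side 3  [load 18/18]
  3 → side 2  [load 16/18]
  3 → side 4 (new)  [load 3/18]
  4 → side 4  [load 7/18]
  3 → side 4  [load 10/18]
4 tape sides opened.

4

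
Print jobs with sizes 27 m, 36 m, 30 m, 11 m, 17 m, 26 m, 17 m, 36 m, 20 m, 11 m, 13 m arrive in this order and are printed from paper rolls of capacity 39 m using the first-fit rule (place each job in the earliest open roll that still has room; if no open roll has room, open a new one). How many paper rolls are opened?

  27 → roll 1 (new)  [load 27/39]
  36 → roll 2 (new)  [load 36/39]
  30 → roll 3 (new)  [load 30/39]
  11 → roll 1  [load 38/39]
  17 → roll 4 (new)  [load 17/39]
  26 → roll 5 (new)  [load 26/39]
  17 → roll 4  [load 34/39]
  36 → roll 6 (new)  [load 36/39]
  20 → roll 7 (new)  [load 20/39]
  11 → roll 5  [load 37/39]
  13 → roll 7  [load 33/39]
7 paper rolls opened.

7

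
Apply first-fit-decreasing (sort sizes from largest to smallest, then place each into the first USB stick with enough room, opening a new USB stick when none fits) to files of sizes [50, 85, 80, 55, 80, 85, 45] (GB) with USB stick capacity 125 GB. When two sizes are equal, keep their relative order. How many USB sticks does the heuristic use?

Sorted descending: 85, 85, 80, 80, 55, 50, 45.
  85 → USB stick 1 (new)  [load 85/125]
  85 → USB stick 2 (new)  [load 85/125]
  80 → USB stick 3 (new)  [load 80/125]
  80 → USB stick 4 (new)  [load 80/125]
  55 → USB stick 5 (new)  [load 55/125]
  50 → USB stick 5  [load 105/125]
  45 → USB stick 3  [load 125/125]
5 USB sticks opened.

5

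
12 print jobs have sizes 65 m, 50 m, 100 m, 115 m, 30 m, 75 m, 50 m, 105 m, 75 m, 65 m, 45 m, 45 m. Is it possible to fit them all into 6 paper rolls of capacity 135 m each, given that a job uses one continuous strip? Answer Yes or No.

Total = 820 m; ⌈820/135⌉ = 7.
At least 7 paper rolls are required, but only 6 are allowed.

No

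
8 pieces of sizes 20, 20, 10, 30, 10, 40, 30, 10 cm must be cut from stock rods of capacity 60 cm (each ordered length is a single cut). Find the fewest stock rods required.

Total = 40 + 30 + 30 + 20 + 20 + 10 + 10 + 10 = 170 cm.
Lower bound: ⌈170/60⌉ = 3 stock rods.
A packing using 3 stock rods:
  stock rod 1: 40 + 20 = 60
  stock rod 2: 30 + 30 = 60
  stock rod 3: 20 + 10 + 10 + 10 = 50
This matches the lower bound, so 3 is optimal.

3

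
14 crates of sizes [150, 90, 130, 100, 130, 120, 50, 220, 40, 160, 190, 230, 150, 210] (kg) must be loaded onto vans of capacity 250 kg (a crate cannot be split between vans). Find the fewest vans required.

9

Total = 230 + 220 + 210 + 190 + 160 + 150 + 150 + 130 + 130 + 120 + 100 + 90 + 50 + 40 = 1970 kg.
Lower bound: ⌈1970/250⌉ = 8 vans.
Also, 9 crates each exceed 125 kg, and no two of those can share a van, so at least 9 vans are needed.
A packing using 9 vans:
  van 1: 230 = 230
  van 2: 220 = 220
  van 3: 210 + 40 = 250
  van 4: 190 + 50 = 240
  van 5: 160 + 90 = 250
  van 6: 150 + 100 = 250
  van 7: 150 = 150
  van 8: 130 + 120 = 250
  van 9: 130 = 130
This matches the lower bound, so 9 is optimal.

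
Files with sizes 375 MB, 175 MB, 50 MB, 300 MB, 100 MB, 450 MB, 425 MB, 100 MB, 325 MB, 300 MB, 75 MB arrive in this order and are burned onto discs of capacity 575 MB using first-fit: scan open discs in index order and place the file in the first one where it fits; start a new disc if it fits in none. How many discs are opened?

  375 → disc 1 (new)  [load 375/575]
  175 → disc 1  [load 550/575]
  50 → disc 2 (new)  [load 50/575]
  300 → disc 2  [load 350/575]
  100 → disc 2  [load 450/575]
  450 → disc 3 (new)  [load 450/575]
  425 → disc 4 (new)  [load 425/575]
  100 → disc 2  [load 550/575]
  325 → disc 5 (new)  [load 325/575]
  300 → disc 6 (new)  [load 300/575]
  75 → disc 3  [load 525/575]
6 discs opened.

6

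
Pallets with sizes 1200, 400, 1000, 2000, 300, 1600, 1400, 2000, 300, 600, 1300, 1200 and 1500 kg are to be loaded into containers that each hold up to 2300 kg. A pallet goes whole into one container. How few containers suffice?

8

Total = 2000 + 2000 + 1600 + 1500 + 1400 + 1300 + 1200 + 1200 + 1000 + 600 + 400 + 300 + 300 = 14800 kg.
Lower bound: ⌈14800/2300⌉ = 7 containers.
Also, 8 pallets each exceed 1150 kg, and no two of those can share a container, so at least 8 containers are needed.
A packing using 8 containers:
  container 1: 2000 + 300 = 2300
  container 2: 2000 + 300 = 2300
  container 3: 1600 + 600 = 2200
  container 4: 1500 + 400 = 1900
  container 5: 1400 = 1400
  container 6: 1300 + 1000 = 2300
  container 7: 1200 = 1200
  container 8: 1200 = 1200
This matches the lower bound, so 8 is optimal.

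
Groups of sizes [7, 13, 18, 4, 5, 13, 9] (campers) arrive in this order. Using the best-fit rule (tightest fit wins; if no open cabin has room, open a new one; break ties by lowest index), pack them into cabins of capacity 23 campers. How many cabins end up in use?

4

  7 → cabin 1 (new)  [load 7/23]
  13 → cabin 1  [load 20/23]
  18 → cabin 2 (new)  [load 18/23]
  4 → cabin 2  [load 22/23]
  5 → cabin 3 (new)  [load 5/23]
  13 → cabin 3  [load 18/23]
  9 → cabin 4 (new)  [load 9/23]
4 cabins opened.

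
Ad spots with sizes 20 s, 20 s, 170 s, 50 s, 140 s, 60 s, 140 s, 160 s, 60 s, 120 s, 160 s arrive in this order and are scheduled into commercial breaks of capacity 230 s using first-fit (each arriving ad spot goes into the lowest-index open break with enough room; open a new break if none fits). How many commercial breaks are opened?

  20 → break 1 (new)  [load 20/230]
  20 → break 1  [load 40/230]
  170 → break 1  [load 210/230]
  50 → break 2 (new)  [load 50/230]
  140 → break 2  [load 190/230]
  60 → break 3 (new)  [load 60/230]
  140 → break 3  [load 200/230]
  160 → break 4 (new)  [load 160/230]
  60 → break 4  [load 220/230]
  120 → break 5 (new)  [load 120/230]
  160 → break 6 (new)  [load 160/230]
6 commercial breaks opened.

6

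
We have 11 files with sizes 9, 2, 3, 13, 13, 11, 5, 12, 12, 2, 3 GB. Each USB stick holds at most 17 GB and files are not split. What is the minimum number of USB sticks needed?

6

Total = 13 + 13 + 12 + 12 + 11 + 9 + 5 + 3 + 3 + 2 + 2 = 85 GB.
Lower bound: ⌈85/17⌉ = 5 USB sticks.
Also, 6 files each exceed 17/2 GB, and no two of those can share a USB stick, so at least 6 USB sticks are needed.
A packing using 6 USB sticks:
  USB stick 1: 13 + 3 = 16
  USB stick 2: 13 + 3 = 16
  USB stick 3: 12 + 5 = 17
  USB stick 4: 12 + 2 + 2 = 16
  USB stick 5: 11 = 11
  USB stick 6: 9 = 9
This matches the lower bound, so 6 is optimal.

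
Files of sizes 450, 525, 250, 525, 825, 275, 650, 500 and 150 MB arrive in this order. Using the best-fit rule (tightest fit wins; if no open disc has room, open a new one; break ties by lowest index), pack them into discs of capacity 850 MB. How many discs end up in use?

  450 → disc 1 (new)  [load 450/850]
  525 → disc 2 (new)  [load 525/850]
  250 → disc 2  [load 775/850]
  525 → disc 3 (new)  [load 525/850]
  825 → disc 4 (new)  [load 825/850]
  275 → disc 3  [load 800/850]
  650 → disc 5 (new)  [load 650/850]
  500 → disc 6 (new)  [load 500/850]
  150 → disc 5  [load 800/850]
6 discs opened.

6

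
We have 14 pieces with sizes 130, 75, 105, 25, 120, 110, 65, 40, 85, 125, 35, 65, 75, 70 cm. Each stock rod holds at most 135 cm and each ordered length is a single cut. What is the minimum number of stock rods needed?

Total = 130 + 125 + 120 + 110 + 105 + 85 + 75 + 75 + 70 + 65 + 65 + 40 + 35 + 25 = 1125 cm.
Lower bound: ⌈1125/135⌉ = 9 stock rods.
A packing using 10 stock rods:
  stock rod 1: 130 = 130
  stock rod 2: 125 = 125
  stock rod 3: 120 = 120
  stock rod 4: 110 + 25 = 135
  stock rod 5: 105 = 105
  stock rod 6: 85 + 40 = 125
  stock rod 7: 75 + 35 = 110
  stock rod 8: 75 = 75
  stock rod 9: 70 + 65 = 135
  stock rod 10: 65 = 65
No arrangement into 9 stock rods stays within capacity, so 10 is optimal.

10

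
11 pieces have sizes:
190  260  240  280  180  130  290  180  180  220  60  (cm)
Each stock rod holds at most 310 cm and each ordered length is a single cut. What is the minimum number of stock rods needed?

9

Total = 290 + 280 + 260 + 240 + 220 + 190 + 180 + 180 + 180 + 130 + 60 = 2210 cm.
Lower bound: ⌈2210/310⌉ = 8 stock rods.
Also, 9 pieces each exceed 155 cm, and no two of those can share a stock rod, so at least 9 stock rods are needed.
A packing using 9 stock rods:
  stock rod 1: 290 = 290
  stock rod 2: 280 = 280
  stock rod 3: 260 = 260
  stock rod 4: 240 + 60 = 300
  stock rod 5: 220 = 220
  stock rod 6: 190 = 190
  stock rod 7: 180 + 130 = 310
  stock rod 8: 180 = 180
  stock rod 9: 180 = 180
This matches the lower bound, so 9 is optimal.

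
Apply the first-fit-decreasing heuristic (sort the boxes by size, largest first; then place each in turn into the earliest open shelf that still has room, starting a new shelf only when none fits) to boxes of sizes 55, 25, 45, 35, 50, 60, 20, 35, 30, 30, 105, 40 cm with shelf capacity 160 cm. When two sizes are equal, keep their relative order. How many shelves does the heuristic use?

4

Sorted descending: 105, 60, 55, 50, 45, 40, 35, 35, 30, 30, 25, 20.
  105 → shelf 1 (new)  [load 105/160]
  60 → shelf 2 (new)  [load 60/160]
  55 → shelf 1  [load 160/160]
  50 → shelf 2  [load 110/160]
  45 → shelf 2  [load 155/160]
  40 → shelf 3 (new)  [load 40/160]
  35 → shelf 3  [load 75/160]
  35 → shelf 3  [load 110/160]
  30 → shelf 3  [load 140/160]
  30 → shelf 4 (new)  [load 30/160]
  25 → shelf 4  [load 55/160]
  20 → shelf 3  [load 160/160]
4 shelves opened.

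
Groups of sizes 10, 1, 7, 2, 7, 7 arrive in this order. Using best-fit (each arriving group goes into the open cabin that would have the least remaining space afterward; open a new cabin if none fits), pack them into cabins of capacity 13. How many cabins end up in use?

  10 → cabin 1 (new)  [load 10/13]
  1 → cabin 1  [load 11/13]
  7 → cabin 2 (new)  [load 7/13]
  2 → cabin 1  [load 13/13]
  7 → cabin 3 (new)  [load 7/13]
  7 → cabin 4 (new)  [load 7/13]
4 cabins opened.

4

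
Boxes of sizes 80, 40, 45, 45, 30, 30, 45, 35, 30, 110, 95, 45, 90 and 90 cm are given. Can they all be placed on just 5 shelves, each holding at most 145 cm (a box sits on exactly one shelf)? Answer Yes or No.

Total = 810 cm; ⌈810/145⌉ = 6.
At least 6 shelves are required, but only 5 are allowed.

No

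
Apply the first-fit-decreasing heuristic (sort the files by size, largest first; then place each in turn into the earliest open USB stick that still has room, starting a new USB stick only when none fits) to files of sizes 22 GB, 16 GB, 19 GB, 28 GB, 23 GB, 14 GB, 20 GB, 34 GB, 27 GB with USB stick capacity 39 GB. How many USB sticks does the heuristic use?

Sorted descending: 34, 28, 27, 23, 22, 20, 19, 16, 14.
  34 → USB stick 1 (new)  [load 34/39]
  28 → USB stick 2 (new)  [load 28/39]
  27 → USB stick 3 (new)  [load 27/39]
  23 → USB stick 4 (new)  [load 23/39]
  22 → USB stick 5 (new)  [load 22/39]
  20 → USB stick 6 (new)  [load 20/39]
  19 → USB stick 6  [load 39/39]
  16 → USB stick 4  [load 39/39]
  14 → USB stick 5  [load 36/39]
6 USB sticks opened.

6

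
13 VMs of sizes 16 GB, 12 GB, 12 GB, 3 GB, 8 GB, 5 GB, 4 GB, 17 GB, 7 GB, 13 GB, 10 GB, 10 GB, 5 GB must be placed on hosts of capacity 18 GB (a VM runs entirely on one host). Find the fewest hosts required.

Total = 17 + 16 + 13 + 12 + 12 + 10 + 10 + 8 + 7 + 5 + 5 + 4 + 3 = 122 GB.
Lower bound: ⌈122/18⌉ = 7 hosts.
A packing using 8 hosts:
  host 1: 17 = 17
  host 2: 16 = 16
  host 3: 13 + 5 = 18
  host 4: 12 + 5 = 17
  host 5: 12 + 4 = 16
  host 6: 10 + 8 = 18
  host 7: 10 + 7 = 17
  host 8: 3 = 3
No arrangement into 7 hosts stays within capacity, so 8 is optimal.

8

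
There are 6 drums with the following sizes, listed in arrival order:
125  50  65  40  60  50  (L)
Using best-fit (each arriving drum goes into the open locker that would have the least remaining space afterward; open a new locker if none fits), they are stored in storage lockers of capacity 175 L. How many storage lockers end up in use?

3

  125 → locker 1 (new)  [load 125/175]
  50 → locker 1  [load 175/175]
  65 → locker 2 (new)  [load 65/175]
  40 → locker 2  [load 105/175]
  60 → locker 2  [load 165/175]
  50 → locker 3 (new)  [load 50/175]
3 storage lockers opened.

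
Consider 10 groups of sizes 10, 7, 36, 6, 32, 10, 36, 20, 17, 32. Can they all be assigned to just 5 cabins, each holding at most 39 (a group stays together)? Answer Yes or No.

No

Total = 206; ⌈206/39⌉ = 6.
At least 6 cabins are required, but only 5 are allowed.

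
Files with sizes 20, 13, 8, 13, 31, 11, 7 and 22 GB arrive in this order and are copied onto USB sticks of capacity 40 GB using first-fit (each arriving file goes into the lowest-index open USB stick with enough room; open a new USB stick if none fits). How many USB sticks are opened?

  20 → USB stick 1 (new)  [load 20/40]
  13 → USB stick 1  [load 33/40]
  8 → USB stick 2 (new)  [load 8/40]
  13 → USB stick 2  [load 21/40]
  31 → USB stick 3 (new)  [load 31/40]
  11 → USB stick 2  [load 32/40]
  7 → USB stick 1  [load 40/40]
  22 → USB stick 4 (new)  [load 22/40]
4 USB sticks opened.

4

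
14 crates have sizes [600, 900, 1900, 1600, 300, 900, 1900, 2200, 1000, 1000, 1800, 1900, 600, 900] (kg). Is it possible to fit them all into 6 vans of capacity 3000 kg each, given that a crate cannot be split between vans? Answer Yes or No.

Total = 17500 kg; ⌈17500/3000⌉ = 6.
The bound of 6 does not rule out 6, but exhaustive search shows no assignment into 6 vans of capacity 3000 kg exists — the minimum is 7.

No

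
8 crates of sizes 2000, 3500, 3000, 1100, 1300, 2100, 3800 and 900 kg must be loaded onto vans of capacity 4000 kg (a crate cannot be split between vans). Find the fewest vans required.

Total = 3800 + 3500 + 3000 + 2100 + 2000 + 1300 + 1100 + 900 = 17700 kg.
Lower bound: ⌈17700/4000⌉ = 5 vans.
A packing using 5 vans:
  van 1: 3800 = 3800
  van 2: 3500 = 3500
  van 3: 3000 + 900 = 3900
  van 4: 2100 + 1300 = 3400
  van 5: 2000 + 1100 = 3100
This matches the lower bound, so 5 is optimal.

5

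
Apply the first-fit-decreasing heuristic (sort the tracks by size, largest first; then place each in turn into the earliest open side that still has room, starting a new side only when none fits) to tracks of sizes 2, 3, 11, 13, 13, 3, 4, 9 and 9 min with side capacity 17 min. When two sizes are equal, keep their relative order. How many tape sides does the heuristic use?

Sorted descending: 13, 13, 11, 9, 9, 4, 3, 3, 2.
  13 → side 1 (new)  [load 13/17]
  13 → side 2 (new)  [load 13/17]
  11 → side 3 (new)  [load 11/17]
  9 → side 4 (new)  [load 9/17]
  9 → side 5 (new)  [load 9/17]
  4 → side 1  [load 17/17]
  3 → side 2  [load 16/17]
  3 → side 3  [load 14/17]
  2 → side 3  [load 16/17]
5 tape sides opened.

5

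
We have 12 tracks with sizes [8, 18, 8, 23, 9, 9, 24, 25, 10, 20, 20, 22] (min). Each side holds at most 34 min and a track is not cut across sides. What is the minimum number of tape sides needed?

Total = 25 + 24 + 23 + 22 + 20 + 20 + 18 + 10 + 9 + 9 + 8 + 8 = 196 min.
Lower bound: ⌈196/34⌉ = 6 tape sides.
Also, 7 tracks each exceed 17 min, and no two of those can share a side, so at least 7 tape sides are needed.
A packing using 7 tape sides:
  side 1: 25 + 9 = 34
  side 2: 24 + 10 = 34
  side 3: 23 + 9 = 32
  side 4: 22 + 8 = 30
  side 5: 20 + 8 = 28
  side 6: 20 = 20
  side 7: 18 = 18
This matches the lower bound, so 7 is optimal.

7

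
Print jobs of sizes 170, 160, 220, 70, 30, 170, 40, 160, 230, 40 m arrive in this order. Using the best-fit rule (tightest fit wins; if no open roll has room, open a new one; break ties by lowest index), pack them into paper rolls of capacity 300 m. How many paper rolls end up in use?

  170 → roll 1 (new)  [load 170/300]
  160 → roll 2 (new)  [load 160/300]
  220 → roll 3 (new)  [load 220/300]
  70 → roll 3  [load 290/300]
  30 → roll 1  [load 200/300]
  170 → roll 4 (new)  [load 170/300]
  40 → roll 1  [load 240/300]
  160 → roll 5 (new)  [load 160/300]
  230 → roll 6 (new)  [load 230/300]
  40 → roll 1  [load 280/300]
6 paper rolls opened.

6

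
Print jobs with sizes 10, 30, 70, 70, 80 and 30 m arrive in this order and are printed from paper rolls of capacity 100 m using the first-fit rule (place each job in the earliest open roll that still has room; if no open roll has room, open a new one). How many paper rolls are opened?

  10 → roll 1 (new)  [load 10/100]
  30 → roll 1  [load 40/100]
  70 → roll 2 (new)  [load 70/100]
  70 → roll 3 (new)  [load 70/100]
  80 → roll 4 (new)  [load 80/100]
  30 → roll 1  [load 70/100]
4 paper rolls opened.

4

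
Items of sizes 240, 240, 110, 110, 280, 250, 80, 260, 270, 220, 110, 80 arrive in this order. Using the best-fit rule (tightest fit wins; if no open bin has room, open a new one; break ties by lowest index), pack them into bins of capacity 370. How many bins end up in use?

7

  240 → bin 1 (new)  [load 240/370]
  240 → bin 2 (new)  [load 240/370]
  110 → bin 1  [load 350/370]
  110 → bin 2  [load 350/370]
  280 → bin 3 (new)  [load 280/370]
  250 → bin 4 (new)  [load 250/370]
  80 → bin 3  [load 360/370]
  260 → bin 5 (new)  [load 260/370]
  270 → bin 6 (new)  [load 270/370]
  220 → bin 7 (new)  [load 220/370]
  110 → bin 5  [load 370/370]
  80 → bin 6  [load 350/370]
7 bins opened.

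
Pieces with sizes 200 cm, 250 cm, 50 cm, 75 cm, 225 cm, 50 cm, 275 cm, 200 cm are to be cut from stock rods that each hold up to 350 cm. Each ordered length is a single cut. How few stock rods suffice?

5

Total = 275 + 250 + 225 + 200 + 200 + 75 + 50 + 50 = 1325 cm.
Lower bound: ⌈1325/350⌉ = 4 stock rods.
Also, 5 pieces each exceed 175 cm, and no two of those can share a stock rod, so at least 5 stock rods are needed.
A packing using 5 stock rods:
  stock rod 1: 275 + 75 = 350
  stock rod 2: 250 + 50 + 50 = 350
  stock rod 3: 225 = 225
  stock rod 4: 200 = 200
  stock rod 5: 200 = 200
This matches the lower bound, so 5 is optimal.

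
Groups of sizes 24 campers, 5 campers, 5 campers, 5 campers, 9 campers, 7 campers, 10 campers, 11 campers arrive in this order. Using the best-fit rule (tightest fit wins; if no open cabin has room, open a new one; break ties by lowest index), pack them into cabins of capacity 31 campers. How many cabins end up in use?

3

  24 → cabin 1 (new)  [load 24/31]
  5 → cabin 1  [load 29/31]
  5 → cabin 2 (new)  [load 5/31]
  5 → cabin 2  [load 10/31]
  9 → cabin 2  [load 19/31]
  7 → cabin 2  [load 26/31]
  10 → cabin 3 (new)  [load 10/31]
  11 → cabin 3  [load 21/31]
3 cabins opened.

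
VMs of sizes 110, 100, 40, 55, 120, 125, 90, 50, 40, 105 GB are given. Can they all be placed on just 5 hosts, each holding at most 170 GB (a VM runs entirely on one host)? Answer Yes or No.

Total = 835 GB; ⌈835/170⌉ = 5.
6 VMs each exceed half the capacity and cannot share a host, forcing at least 6 hosts.
At least 6 hosts are required, but only 5 are allowed.

No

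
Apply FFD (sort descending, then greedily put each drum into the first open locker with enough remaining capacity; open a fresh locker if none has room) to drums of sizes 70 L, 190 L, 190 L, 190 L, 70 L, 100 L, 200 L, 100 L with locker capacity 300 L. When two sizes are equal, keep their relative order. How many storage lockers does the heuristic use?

4

Sorted descending: 200, 190, 190, 190, 100, 100, 70, 70.
  200 → locker 1 (new)  [load 200/300]
  190 → locker 2 (new)  [load 190/300]
  190 → locker 3 (new)  [load 190/300]
  190 → locker 4 (new)  [load 190/300]
  100 → locker 1  [load 300/300]
  100 → locker 2  [load 290/300]
  70 → locker 3  [load 260/300]
  70 → locker 4  [load 260/300]
4 storage lockers opened.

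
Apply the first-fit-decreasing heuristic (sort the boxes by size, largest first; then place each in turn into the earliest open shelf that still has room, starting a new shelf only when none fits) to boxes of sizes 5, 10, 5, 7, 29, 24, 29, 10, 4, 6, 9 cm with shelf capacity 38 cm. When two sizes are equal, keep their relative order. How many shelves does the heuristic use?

Sorted descending: 29, 29, 24, 10, 10, 9, 7, 6, 5, 5, 4.
  29 → shelf 1 (new)  [load 29/38]
  29 → shelf 2 (new)  [load 29/38]
  24 → shelf 3 (new)  [load 24/38]
  10 → shelf 3  [load 34/38]
  10 → shelf 4 (new)  [load 10/38]
  9 → shelf 1  [load 38/38]
  7 → shelf 2  [load 36/38]
  6 → shelf 4  [load 16/38]
  5 → shelf 4  [load 21/38]
  5 → shelf 4  [load 26/38]
  4 → shelf 3  [load 38/38]
4 shelves opened.

4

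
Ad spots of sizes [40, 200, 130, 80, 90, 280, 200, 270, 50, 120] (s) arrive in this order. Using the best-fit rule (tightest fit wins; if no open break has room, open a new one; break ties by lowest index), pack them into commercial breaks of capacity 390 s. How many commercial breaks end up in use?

  40 → break 1 (new)  [load 40/390]
  200 → break 1  [load 240/390]
  130 → break 1  [load 370/390]
  80 → break 2 (new)  [load 80/390]
  90 → break 2  [load 170/390]
  280 → break 3 (new)  [load 280/390]
  200 → break 2  [load 370/390]
  270 → break 4 (new)  [load 270/390]
  50 → break 3  [load 330/390]
  120 → break 4  [load 390/390]
4 commercial breaks opened.

4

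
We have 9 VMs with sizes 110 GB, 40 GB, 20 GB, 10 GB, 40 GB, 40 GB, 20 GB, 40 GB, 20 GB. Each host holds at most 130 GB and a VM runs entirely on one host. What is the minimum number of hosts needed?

Total = 110 + 40 + 40 + 40 + 40 + 20 + 20 + 20 + 10 = 340 GB.
Lower bound: ⌈340/130⌉ = 3 hosts.
A packing using 3 hosts:
  host 1: 110 + 20 = 130
  host 2: 40 + 40 + 40 + 10 = 130
  host 3: 40 + 20 + 20 = 80
This matches the lower bound, so 3 is optimal.

3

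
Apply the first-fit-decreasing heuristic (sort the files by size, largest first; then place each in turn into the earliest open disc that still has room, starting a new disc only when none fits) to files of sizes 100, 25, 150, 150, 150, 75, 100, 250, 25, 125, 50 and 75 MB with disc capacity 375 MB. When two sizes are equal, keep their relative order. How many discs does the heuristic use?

Sorted descending: 250, 150, 150, 150, 125, 100, 100, 75, 75, 50, 25, 25.
  250 → disc 1 (new)  [load 250/375]
  150 → disc 2 (new)  [load 150/375]
  150 → disc 2  [load 300/375]
  150 → disc 3 (new)  [load 150/375]
  125 → disc 1  [load 375/375]
  100 → disc 3  [load 250/375]
  100 → disc 3  [load 350/375]
  75 → disc 2  [load 375/375]
  75 → disc 4 (new)  [load 75/375]
  50 → disc 4  [load 125/375]
  25 → disc 3  [load 375/375]
  25 → disc 4  [load 150/375]
4 discs opened.

4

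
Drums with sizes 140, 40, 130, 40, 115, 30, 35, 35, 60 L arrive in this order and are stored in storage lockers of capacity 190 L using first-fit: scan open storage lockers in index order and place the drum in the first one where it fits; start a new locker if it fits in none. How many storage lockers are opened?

  140 → locker 1 (new)  [load 140/190]
  40 → locker 1  [load 180/190]
  130 → locker 2 (new)  [load 130/190]
  40 → locker 2  [load 170/190]
  115 → locker 3 (new)  [load 115/190]
  30 → locker 3  [load 145/190]
  35 → locker 3  [load 180/190]
  35 → locker 4 (new)  [load 35/190]
  60 → locker 4  [load 95/190]
4 storage lockers opened.

4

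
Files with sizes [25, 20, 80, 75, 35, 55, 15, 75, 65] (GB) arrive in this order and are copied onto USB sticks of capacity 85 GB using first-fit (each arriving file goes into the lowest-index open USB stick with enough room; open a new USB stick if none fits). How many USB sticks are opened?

6

  25 → USB stick 1 (new)  [load 25/85]
  20 → USB stick 1  [load 45/85]
  80 → USB stick 2 (new)  [load 80/85]
  75 → USB stick 3 (new)  [load 75/85]
  35 → USB stick 1  [load 80/85]
  55 → USB stick 4 (new)  [load 55/85]
  15 → USB stick 4  [load 70/85]
  75 → USB stick 5 (new)  [load 75/85]
  65 → USB stick 6 (new)  [load 65/85]
6 USB sticks opened.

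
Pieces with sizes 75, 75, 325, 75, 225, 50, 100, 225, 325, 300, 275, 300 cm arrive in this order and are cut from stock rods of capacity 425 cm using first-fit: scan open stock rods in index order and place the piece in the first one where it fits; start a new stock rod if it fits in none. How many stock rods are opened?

8

  75 → stock rod 1 (new)  [load 75/425]
  75 → stock rod 1  [load 150/425]
  325 → stock rod 2 (new)  [load 325/425]
  75 → stock rod 1  [load 225/425]
  225 → stock rod 3 (new)  [load 225/425]
  50 → stock rod 1  [load 275/425]
  100 → stock rod 1  [load 375/425]
  225 → stock rod 4 (new)  [load 225/425]
  325 → stock rod 5 (new)  [load 325/425]
  300 → stock rod 6 (new)  [load 300/425]
  275 → stock rod 7 (new)  [load 275/425]
  300 → stock rod 8 (new)  [load 300/425]
8 stock rods opened.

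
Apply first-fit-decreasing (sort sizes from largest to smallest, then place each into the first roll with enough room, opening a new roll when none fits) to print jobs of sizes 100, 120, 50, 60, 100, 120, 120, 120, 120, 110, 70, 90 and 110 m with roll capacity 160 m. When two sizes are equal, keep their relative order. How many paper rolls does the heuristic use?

Sorted descending: 120, 120, 120, 120, 120, 110, 110, 100, 100, 90, 70, 60, 50.
  120 → roll 1 (new)  [load 120/160]
  120 → roll 2 (new)  [load 120/160]
  120 → roll 3 (new)  [load 120/160]
  120 → roll 4 (new)  [load 120/160]
  120 → roll 5 (new)  [load 120/160]
  110 → roll 6 (new)  [load 110/160]
  110 → roll 7 (new)  [load 110/160]
  100 → roll 8 (new)  [load 100/160]
  100 → roll 9 (new)  [load 100/160]
  90 → roll 10 (new)  [load 90/160]
  70 → roll 10  [load 160/160]
  60 → roll 8  [load 160/160]
  50 → roll 6  [load 160/160]
10 paper rolls opened.

10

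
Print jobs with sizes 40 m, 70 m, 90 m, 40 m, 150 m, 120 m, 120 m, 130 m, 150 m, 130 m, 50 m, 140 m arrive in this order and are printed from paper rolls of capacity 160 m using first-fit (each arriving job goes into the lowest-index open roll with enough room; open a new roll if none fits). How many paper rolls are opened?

  40 → roll 1 (new)  [load 40/160]
  70 → roll 1  [load 110/160]
  90 → roll 2 (new)  [load 90/160]
  40 → roll 1  [load 150/160]
  150 → roll 3 (new)  [load 150/160]
  120 → roll 4 (new)  [load 120/160]
  120 → roll 5 (new)  [load 120/160]
  130 → roll 6 (new)  [load 130/160]
  150 → roll 7 (new)  [load 150/160]
  130 → roll 8 (new)  [load 130/160]
  50 → roll 2  [load 140/160]
  140 → roll 9 (new)  [load 140/160]
9 paper rolls opened.

9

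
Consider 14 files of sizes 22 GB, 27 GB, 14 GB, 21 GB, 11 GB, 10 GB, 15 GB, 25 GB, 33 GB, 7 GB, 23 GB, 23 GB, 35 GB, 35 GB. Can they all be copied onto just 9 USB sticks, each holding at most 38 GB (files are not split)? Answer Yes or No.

A valid assignment using 9 USB sticks:
  USB stick 1: 35 = 35
  USB stick 2: 35 = 35
  USB stick 3: 33 = 33
  USB stick 4: 27 + 11 = 38
  USB stick 5: 25 + 10 = 35
  USB stick 6: 23 + 15 = 38
  USB stick 7: 23 + 14 = 37
  USB stick 8: 22 + 7 = 29
  USB stick 9: 21 = 21
Every load is within 38 GB, so 9 USB sticks suffice.

Yes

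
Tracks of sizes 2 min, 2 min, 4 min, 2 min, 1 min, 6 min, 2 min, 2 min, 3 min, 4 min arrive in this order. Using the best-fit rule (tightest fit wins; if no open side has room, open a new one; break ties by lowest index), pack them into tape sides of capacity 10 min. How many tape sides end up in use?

3

  2 → side 1 (new)  [load 2/10]
  2 → side 1  [load 4/10]
  4 → side 1  [load 8/10]
  2 → side 1  [load 10/10]
  1 → side 2 (new)  [load 1/10]
  6 → side 2  [load 7/10]
  2 → side 2  [load 9/10]
  2 → side 3 (new)  [load 2/10]
  3 → side 3  [load 5/10]
  4 → side 3  [load 9/10]
3 tape sides opened.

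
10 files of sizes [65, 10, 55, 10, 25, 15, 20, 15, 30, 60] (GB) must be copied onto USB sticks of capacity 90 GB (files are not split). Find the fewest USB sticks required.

4

Total = 65 + 60 + 55 + 30 + 25 + 20 + 15 + 15 + 10 + 10 = 305 GB.
Lower bound: ⌈305/90⌉ = 4 USB sticks.
A packing using 4 USB sticks:
  USB stick 1: 65 + 25 = 90
  USB stick 2: 60 + 30 = 90
  USB stick 3: 55 + 20 + 15 = 90
  USB stick 4: 15 + 10 + 10 = 35
This matches the lower bound, so 4 is optimal.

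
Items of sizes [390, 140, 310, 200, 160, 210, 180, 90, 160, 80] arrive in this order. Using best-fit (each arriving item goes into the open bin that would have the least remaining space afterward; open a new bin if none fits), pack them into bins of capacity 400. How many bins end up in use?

  390 → bin 1 (new)  [load 390/400]
  140 → bin 2 (new)  [load 140/400]
  310 → bin 3 (new)  [load 310/400]
  200 → bin 2  [load 340/400]
  160 → bin 4 (new)  [load 160/400]
  210 → bin 4  [load 370/400]
  180 → bin 5 (new)  [load 180/400]
  90 → bin 3  [load 400/400]
  160 → bin 5  [load 340/400]
  80 → bin 6 (new)  [load 80/400]
6 bins opened.

6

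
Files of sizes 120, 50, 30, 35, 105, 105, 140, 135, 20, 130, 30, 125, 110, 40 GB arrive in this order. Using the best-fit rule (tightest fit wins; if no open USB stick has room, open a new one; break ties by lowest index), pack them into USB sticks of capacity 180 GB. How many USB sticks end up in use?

  120 → USB stick 1 (new)  [load 120/180]
  50 → USB stick 1  [load 170/180]
  30 → USB stick 2 (new)  [load 30/180]
  35 → USB stick 2  [load 65/180]
  105 → USB stick 2  [load 170/180]
  105 → USB stick 3 (new)  [load 105/180]
  140 → USB stick 4 (new)  [load 140/180]
  135 → USB stick 5 (new)  [load 135/180]
  20 → USB stick 4  [load 160/180]
  130 → USB stick 6 (new)  [load 130/180]
  30 → USB stick 5  [load 165/180]
  125 → USB stick 7 (new)  [load 125/180]
  110 → USB stick 8 (new)  [load 110/180]
  40 → USB stick 6  [load 170/180]
8 USB sticks opened.

8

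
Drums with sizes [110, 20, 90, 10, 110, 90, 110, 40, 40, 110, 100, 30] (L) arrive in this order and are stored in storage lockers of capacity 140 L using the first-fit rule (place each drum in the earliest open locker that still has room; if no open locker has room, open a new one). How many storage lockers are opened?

  110 → locker 1 (new)  [load 110/140]
  20 → locker 1  [load 130/140]
  90 → locker 2 (new)  [load 90/140]
  10 → locker 1  [load 140/140]
  110 → locker 3 (new)  [load 110/140]
  90 → locker 4 (new)  [load 90/140]
  110 → locker 5 (new)  [load 110/140]
  40 → locker 2  [load 130/140]
  40 → locker 4  [load 130/140]
  110 → locker 6 (new)  [load 110/140]
  100 → locker 7 (new)  [load 100/140]
  30 → locker 3  [load 140/140]
7 storage lockers opened.

7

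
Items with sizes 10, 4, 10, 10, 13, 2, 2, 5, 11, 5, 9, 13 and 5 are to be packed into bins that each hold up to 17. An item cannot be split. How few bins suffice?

7

Total = 13 + 13 + 11 + 10 + 10 + 10 + 9 + 5 + 5 + 5 + 4 + 2 + 2 = 99.
Lower bound: ⌈99/17⌉ = 6 bins.
Also, 7 items each exceed 17/2, and no two of those can share a bin, so at least 7 bins are needed.
A packing using 7 bins:
  bin 1: 13 + 4 = 17
  bin 2: 13 + 2 + 2 = 17
  bin 3: 11 + 5 = 16
  bin 4: 10 + 5 = 15
  bin 5: 10 + 5 = 15
  bin 6: 10 = 10
  bin 7: 9 = 9
This matches the lower bound, so 7 is optimal.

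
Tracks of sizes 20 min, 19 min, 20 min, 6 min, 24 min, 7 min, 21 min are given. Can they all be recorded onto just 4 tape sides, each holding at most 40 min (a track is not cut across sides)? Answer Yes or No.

A valid assignment using 3 tape sides:
  side 1: 24 + 7 + 6 = 37
  side 2: 21 + 19 = 40
  side 3: 20 + 20 = 40
That uses only 3 ≤ 4, so 4 tape sides are enough.

Yes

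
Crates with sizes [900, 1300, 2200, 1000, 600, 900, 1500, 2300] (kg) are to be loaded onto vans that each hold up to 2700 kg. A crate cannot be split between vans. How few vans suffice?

Total = 2300 + 2200 + 1500 + 1300 + 1000 + 900 + 900 + 600 = 10700 kg.
Lower bound: ⌈10700/2700⌉ = 4 vans.
A packing using 5 vans:
  van 1: 2300 = 2300
  van 2: 2200 = 2200
  van 3: 1500 + 1000 = 2500
  van 4: 1300 + 900 = 2200
  van 5: 900 + 600 = 1500
No arrangement into 4 vans stays within capacity, so 5 is optimal.

5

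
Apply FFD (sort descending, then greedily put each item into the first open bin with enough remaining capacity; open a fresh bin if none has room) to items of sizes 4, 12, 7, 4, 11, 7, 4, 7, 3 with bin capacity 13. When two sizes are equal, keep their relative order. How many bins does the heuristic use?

Sorted descending: 12, 11, 7, 7, 7, 4, 4, 4, 3.
  12 → bin 1 (new)  [load 12/13]
  11 → bin 2 (new)  [load 11/13]
  7 → bin 3 (new)  [load 7/13]
  7 → bin 4 (new)  [load 7/13]
  7 → bin 5 (new)  [load 7/13]
  4 → bin 3  [load 11/13]
  4 → bin 4  [load 11/13]
  4 → bin 5  [load 11/13]
  3 → bin 6 (new)  [load 3/13]
6 bins opened.

6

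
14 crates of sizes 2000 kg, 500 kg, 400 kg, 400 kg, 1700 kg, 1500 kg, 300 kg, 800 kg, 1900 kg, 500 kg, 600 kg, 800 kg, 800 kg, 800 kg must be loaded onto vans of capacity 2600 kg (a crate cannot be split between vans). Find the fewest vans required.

6

Total = 2000 + 1900 + 1700 + 1500 + 800 + 800 + 800 + 800 + 600 + 500 + 500 + 400 + 400 + 300 = 13000 kg.
Lower bound: ⌈13000/2600⌉ = 5 vans.
A packing using 6 vans:
  van 1: 2000 + 600 = 2600
  van 2: 1900 + 500 = 2400
  van 3: 1700 + 800 = 2500
  van 4: 1500 + 800 + 300 = 2600
  van 5: 800 + 800 + 500 + 400 = 2500
  van 6: 400 = 400
No arrangement into 5 vans stays within capacity, so 6 is optimal.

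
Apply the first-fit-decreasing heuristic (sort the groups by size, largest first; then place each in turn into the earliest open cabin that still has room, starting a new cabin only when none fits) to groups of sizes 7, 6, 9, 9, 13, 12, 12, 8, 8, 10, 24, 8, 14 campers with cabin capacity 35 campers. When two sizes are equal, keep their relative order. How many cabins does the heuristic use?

Sorted descending: 24, 14, 13, 12, 12, 10, 9, 9, 8, 8, 8, 7, 6.
  24 → cabin 1 (new)  [load 24/35]
  14 → cabin 2 (new)  [load 14/35]
  13 → cabin 2  [load 27/35]
  12 → cabin 3 (new)  [load 12/35]
  12 → cabin 3  [load 24/35]
  10 → cabin 1  [load 34/35]
  9 → cabin 3  [load 33/35]
  9 → cabin 4 (new)  [load 9/35]
  8 → cabin 2  [load 35/35]
  8 → cabin 4  [load 17/35]
  8 → cabin 4  [load 25/35]
  7 → cabin 4  [load 32/35]
  6 → cabin 5 (new)  [load 6/35]
5 cabins opened.

5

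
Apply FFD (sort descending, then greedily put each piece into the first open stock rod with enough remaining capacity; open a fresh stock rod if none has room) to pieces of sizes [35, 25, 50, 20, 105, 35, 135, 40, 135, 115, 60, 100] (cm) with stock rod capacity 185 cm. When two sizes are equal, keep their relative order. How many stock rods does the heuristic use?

Sorted descending: 135, 135, 115, 105, 100, 60, 50, 40, 35, 35, 25, 20.
  135 → stock rod 1 (new)  [load 135/185]
  135 → stock rod 2 (new)  [load 135/185]
  115 → stock rod 3 (new)  [load 115/185]
  105 → stock rod 4 (new)  [load 105/185]
  100 → stock rod 5 (new)  [load 100/185]
  60 → stock rod 3  [load 175/185]
  50 → stock rod 1  [load 185/185]
  40 → stock rod 2  [load 175/185]
  35 → stock rod 4  [load 140/185]
  35 → stock rod 4  [load 175/185]
  25 → stock rod 5  [load 125/185]
  20 → stock rod 5  [load 145/185]
5 stock rods opened.

5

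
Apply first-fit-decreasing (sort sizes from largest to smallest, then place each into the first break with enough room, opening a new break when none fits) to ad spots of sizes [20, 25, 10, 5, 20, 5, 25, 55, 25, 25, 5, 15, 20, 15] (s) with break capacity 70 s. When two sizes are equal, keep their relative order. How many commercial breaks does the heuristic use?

Sorted descending: 55, 25, 25, 25, 25, 20, 20, 20, 15, 15, 10, 5, 5, 5.
  55 → break 1 (new)  [load 55/70]
  25 → break 2 (new)  [load 25/70]
  25 → break 2  [load 50/70]
  25 → break 3 (new)  [load 25/70]
  25 → break 3  [load 50/70]
  20 → break 2  [load 70/70]
  20 → break 3  [load 70/70]
  20 → break 4 (new)  [load 20/70]
  15 → break 1  [load 70/70]
  15 → break 4  [load 35/70]
  10 → break 4  [load 45/70]
  5 → break 4  [load 50/70]
  5 → break 4  [load 55/70]
  5 → break 4  [load 60/70]
4 commercial breaks opened.

4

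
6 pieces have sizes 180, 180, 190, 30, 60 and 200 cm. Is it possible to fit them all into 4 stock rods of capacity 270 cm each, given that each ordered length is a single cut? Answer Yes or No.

Yes

A valid assignment using 4 stock rods:
  stock rod 1: 200 + 60 = 260
  stock rod 2: 190 + 30 = 220
  stock rod 3: 180 = 180
  stock rod 4: 180 = 180
Every load is within 270 cm, so 4 stock rods suffice.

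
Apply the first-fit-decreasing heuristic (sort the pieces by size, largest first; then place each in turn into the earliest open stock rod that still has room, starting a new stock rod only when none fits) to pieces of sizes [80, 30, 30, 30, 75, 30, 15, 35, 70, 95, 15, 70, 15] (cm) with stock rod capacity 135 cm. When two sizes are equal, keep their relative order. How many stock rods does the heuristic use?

5

Sorted descending: 95, 80, 75, 70, 70, 35, 30, 30, 30, 30, 15, 15, 15.
  95 → stock rod 1 (new)  [load 95/135]
  80 → stock rod 2 (new)  [load 80/135]
  75 → stock rod 3 (new)  [load 75/135]
  70 → stock rod 4 (new)  [load 70/135]
  70 → stock rod 5 (new)  [load 70/135]
  35 → stock rod 1  [load 130/135]
  30 → stock rod 2  [load 110/135]
  30 → stock rod 3  [load 105/135]
  30 → stock rod 3  [load 135/135]
  30 → stock rod 4  [load 100/135]
  15 → stock rod 2  [load 125/135]
  15 → stock rod 4  [load 115/135]
  15 → stock rod 4  [load 130/135]
5 stock rods opened.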